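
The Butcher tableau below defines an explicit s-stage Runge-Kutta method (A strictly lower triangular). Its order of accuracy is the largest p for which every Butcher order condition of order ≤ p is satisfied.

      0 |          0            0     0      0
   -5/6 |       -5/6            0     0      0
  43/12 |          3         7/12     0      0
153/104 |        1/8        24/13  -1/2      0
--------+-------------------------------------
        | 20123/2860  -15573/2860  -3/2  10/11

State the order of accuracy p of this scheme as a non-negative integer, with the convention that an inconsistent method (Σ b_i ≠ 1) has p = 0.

b = (20123/2860, -15573/2860, -3/2, 10/11)
c = (0, -5/6, 43/12, 153/104)
Ac = (0, 0, -35/72, -1039/312)
Σ b_i: 20123/2860·1 + (-15573/2860)·1 + (-3/2)·1 + 10/11·1 = 1 ✓
b·c: (-15573/2860)·(-5/6) + (-3/2)·43/12 + 10/11·153/104 = 1/2 ✓
b·c²: (-15573/2860)·25/36 + (-3/2)·1849/144 + 10/11·23409/10816 = -626831/29744 ≠ 1/3 ⇒ order 2.
b·Ac: (-3/2)·(-35/72) + 10/11·(-1039/312) = -15775/6864 ≠ 1/6

2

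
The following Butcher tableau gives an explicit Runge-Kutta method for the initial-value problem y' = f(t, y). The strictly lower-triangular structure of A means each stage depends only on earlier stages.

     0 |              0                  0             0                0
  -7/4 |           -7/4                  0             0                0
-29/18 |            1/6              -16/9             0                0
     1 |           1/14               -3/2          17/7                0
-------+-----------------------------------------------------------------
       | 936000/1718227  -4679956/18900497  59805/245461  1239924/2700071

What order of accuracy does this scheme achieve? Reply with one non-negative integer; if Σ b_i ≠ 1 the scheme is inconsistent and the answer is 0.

3

b = (936000/1718227, -4679956/18900497, 59805/245461, 1239924/2700071)
c = (0, -7/4, -29/18, 1)
Ac = (0, 0, 28/9, -649/504)
Σ b_i: 936000/1718227·1 + (-4679956/18900497)·1 + 59805/245461·1 + 1239924/2700071·1 = 1 ✓
b·c: (-4679956/18900497)·(-7/4) + 59805/245461·(-29/18) + 1239924/2700071·1 = 1/2 ✓
b·c²: (-4679956/18900497)·49/16 + 59805/245461·841/324 + 1239924/2700071·1 = 1/3 ✓
b·Ac: 59805/245461·28/9 + 1239924/2700071·(-649/504) = 1/6 ✓
b·c³: (-4679956/18900497)·(-343/64) + 59805/245461·(-24389/5832) + 1239924/2700071·1 = 81369695/106039152 ≠ 1/4 ⇒ order 3.
b·(c∘Ac): 59805/245461·(-406/81) + 1239924/2700071·(-649/504) = -2669479/1472766 ≠ 1/8
b·Ac²: 59805/245461·(-49/9) + 1239924/2700071·31027/18144 = -315647933/583215336 ≠ 1/12
b·A²c: 1239924/2700071·68/9 = 28104944/8100213 ≠ 1/24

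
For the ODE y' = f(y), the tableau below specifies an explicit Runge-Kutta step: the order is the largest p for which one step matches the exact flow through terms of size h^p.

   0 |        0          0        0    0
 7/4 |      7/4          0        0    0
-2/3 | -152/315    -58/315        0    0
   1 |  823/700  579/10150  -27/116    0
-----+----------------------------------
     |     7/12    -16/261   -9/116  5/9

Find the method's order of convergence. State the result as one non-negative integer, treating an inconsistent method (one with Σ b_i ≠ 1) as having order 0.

b = (7/12, -16/261, -9/116, 5/9)
c = (0, 7/4, -2/3, 1)
Ac = (0, 0, -29/90, 51/200)
Σ b_i: 7/12·1 + (-16/261)·1 + (-9/116)·1 + 5/9·1 = 1 ✓
b·c: (-16/261)·7/4 + (-9/116)·(-2/3) + 5/9·1 = 1/2 ✓
b·c²: (-16/261)·49/16 + (-9/116)·4/9 + 5/9·1 = 1/3 ✓
b·Ac: (-9/116)·(-29/90) + 5/9·51/200 = 1/6 ✓
b·c³: (-16/261)·343/64 + (-9/116)·(-8/27) + 5/9·1 = 1/4 ✓
b·(c∘Ac): (-9/116)·29/135 + 5/9·51/200 = 1/8 ✓
b·Ac²: (-9/116)·(-203/360) + 5/9·57/800 = 1/12 ✓
b·A²c: 5/9·3/40 = 1/24 ✓; 4 stages ⇒ order 4.

4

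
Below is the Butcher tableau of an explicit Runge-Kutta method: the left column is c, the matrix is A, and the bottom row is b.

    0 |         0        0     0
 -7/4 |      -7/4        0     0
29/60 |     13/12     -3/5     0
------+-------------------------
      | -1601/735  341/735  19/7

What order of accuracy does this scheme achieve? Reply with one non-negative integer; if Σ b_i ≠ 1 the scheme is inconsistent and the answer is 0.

2

b = (-1601/735, 341/735, 19/7)
c = (0, -7/4, 29/60)
Ac = (0, 0, 21/20)
Σ b_i: (-1601/735)·1 + 341/735·1 + 19/7·1 = 1 ✓
b·c: 341/735·(-7/4) + 19/7·29/60 = 1/2 ✓
b·c²: 341/735·49/16 + 19/7·841/3600 = 6473/3150 ≠ 1/3 ⇒ order 2.
b·Ac: 19/7·21/20 = 57/20 ≠ 1/6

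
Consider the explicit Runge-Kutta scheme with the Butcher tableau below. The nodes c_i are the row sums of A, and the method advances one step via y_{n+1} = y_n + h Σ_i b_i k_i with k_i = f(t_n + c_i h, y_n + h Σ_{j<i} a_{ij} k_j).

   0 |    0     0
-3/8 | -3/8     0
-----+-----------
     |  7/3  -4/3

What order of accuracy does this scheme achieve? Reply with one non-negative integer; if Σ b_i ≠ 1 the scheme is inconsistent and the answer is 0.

b = (7/3, -4/3)
c = (0, -3/8)
Σ b_i: 7/3·1 + (-4/3)·1 = 1 ✓
b·c: (-4/3)·(-3/8) = 1/2 ✓; 2 stages ⇒ order 2.

2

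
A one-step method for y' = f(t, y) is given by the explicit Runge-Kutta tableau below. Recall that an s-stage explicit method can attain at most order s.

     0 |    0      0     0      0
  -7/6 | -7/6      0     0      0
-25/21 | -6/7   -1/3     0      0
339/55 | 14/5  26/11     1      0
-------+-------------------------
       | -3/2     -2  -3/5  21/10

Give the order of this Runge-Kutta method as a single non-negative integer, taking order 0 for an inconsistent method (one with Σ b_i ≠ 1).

0

b = (-3/2, -2, -3/5, 21/10)
c = (0, -7/6, -25/21, 339/55)
Ac = (0, 0, 7/18, -304/77)
Σ b_i: (-3/2)·1 + (-2)·1 + (-3/5)·1 + 21/10·1 = -2 ≠ 1 ⇒ order 0.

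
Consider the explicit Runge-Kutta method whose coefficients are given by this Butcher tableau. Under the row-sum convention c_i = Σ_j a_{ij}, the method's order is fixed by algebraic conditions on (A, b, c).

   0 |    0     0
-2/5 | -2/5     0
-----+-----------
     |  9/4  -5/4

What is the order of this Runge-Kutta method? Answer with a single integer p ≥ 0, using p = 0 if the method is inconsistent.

b = (9/4, -5/4)
c = (0, -2/5)
Σ b_i: 9/4·1 + (-5/4)·1 = 1 ✓
b·c: (-5/4)·(-2/5) = 1/2 ✓; 2 stages ⇒ order 2.

2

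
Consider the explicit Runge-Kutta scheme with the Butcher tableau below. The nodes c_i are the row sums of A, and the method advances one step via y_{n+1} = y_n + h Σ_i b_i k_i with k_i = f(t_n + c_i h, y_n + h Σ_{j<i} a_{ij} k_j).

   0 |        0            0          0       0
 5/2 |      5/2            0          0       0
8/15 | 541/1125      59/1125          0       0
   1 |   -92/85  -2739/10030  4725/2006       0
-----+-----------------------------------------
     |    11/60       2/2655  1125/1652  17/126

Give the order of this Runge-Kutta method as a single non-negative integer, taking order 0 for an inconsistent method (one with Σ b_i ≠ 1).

4

b = (11/60, 2/2655, 1125/1652, 17/126)
c = (0, 5/2, 8/15, 1)
Ac = (0, 0, 59/450, 39/68)
Σ b_i: 11/60·1 + 2/2655·1 + 1125/1652·1 + 17/126·1 = 1 ✓
b·c: 2/2655·5/2 + 1125/1652·8/15 + 17/126·1 = 1/2 ✓
b·c²: 2/2655·25/4 + 1125/1652·64/225 + 17/126·1 = 1/3 ✓
b·Ac: 1125/1652·59/450 + 17/126·39/68 = 1/6 ✓
b·c³: 2/2655·125/8 + 1125/1652·512/3375 + 17/126·1 = 1/4 ✓
b·(c∘Ac): 1125/1652·236/3375 + 17/126·39/68 = 1/8 ✓
b·Ac²: 1125/1652·59/180 + 17/126·(-141/136) = 1/12 ✓
b·A²c: 17/126·21/68 = 1/24 ✓; 4 stages ⇒ order 4.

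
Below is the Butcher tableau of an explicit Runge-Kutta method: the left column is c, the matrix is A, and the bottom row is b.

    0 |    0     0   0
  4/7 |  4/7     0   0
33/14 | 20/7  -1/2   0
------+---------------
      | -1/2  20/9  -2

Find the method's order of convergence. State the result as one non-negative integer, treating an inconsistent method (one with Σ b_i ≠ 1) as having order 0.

b = (-1/2, 20/9, -2)
c = (0, 4/7, 33/14)
Ac = (0, 0, -2/7)
Σ b_i: (-1/2)·1 + 20/9·1 + (-2)·1 = -5/18 ≠ 1 ⇒ order 0.

0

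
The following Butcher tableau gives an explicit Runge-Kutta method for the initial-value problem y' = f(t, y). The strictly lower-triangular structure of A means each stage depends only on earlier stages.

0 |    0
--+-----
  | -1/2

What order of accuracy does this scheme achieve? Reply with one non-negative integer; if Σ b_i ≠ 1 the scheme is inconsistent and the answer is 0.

b = (-1/2)
c = (0)
Σ b_i: (-1/2)·1 = -1/2 ≠ 1 ⇒ order 0.

0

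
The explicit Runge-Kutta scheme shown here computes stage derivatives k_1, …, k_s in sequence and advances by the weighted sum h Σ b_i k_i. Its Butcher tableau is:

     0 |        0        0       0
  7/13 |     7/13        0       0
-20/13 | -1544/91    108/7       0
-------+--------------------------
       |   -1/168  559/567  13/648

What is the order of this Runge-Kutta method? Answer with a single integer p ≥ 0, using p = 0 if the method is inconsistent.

3

b = (-1/168, 559/567, 13/648)
c = (0, 7/13, -20/13)
Ac = (0, 0, 108/13)
Σ b_i: (-1/168)·1 + 559/567·1 + 13/648·1 = 1 ✓
b·c: 559/567·7/13 + 13/648·(-20/13) = 1/2 ✓
b·c²: 559/567·49/169 + 13/648·400/169 = 1/3 ✓
b·Ac: 13/648·108/13 = 1/6 ✓; 3 stages ⇒ order 3.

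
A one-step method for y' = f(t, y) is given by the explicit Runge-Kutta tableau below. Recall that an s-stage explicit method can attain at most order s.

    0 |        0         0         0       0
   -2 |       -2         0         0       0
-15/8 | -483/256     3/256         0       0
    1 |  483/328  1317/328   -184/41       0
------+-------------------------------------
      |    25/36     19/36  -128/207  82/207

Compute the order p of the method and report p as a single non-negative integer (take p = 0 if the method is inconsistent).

b = (25/36, 19/36, -128/207, 82/207)
c = (0, -2, -15/8, 1)
Ac = (0, 0, -3/128, 63/164)
Σ b_i: 25/36·1 + 19/36·1 + (-128/207)·1 + 82/207·1 = 1 ✓
b·c: 19/36·(-2) + (-128/207)·(-15/8) + 82/207·1 = 1/2 ✓
b·c²: 19/36·4 + (-128/207)·225/64 + 82/207·1 = 1/3 ✓
b·Ac: (-128/207)·(-3/128) + 82/207·63/164 = 1/6 ✓
b·c³: 19/36·(-8) + (-128/207)·(-3375/512) + 82/207·1 = 1/4 ✓
b·(c∘Ac): (-128/207)·45/1024 + 82/207·63/164 = 1/8 ✓
b·Ac²: (-128/207)·3/64 + 82/207·93/328 = 1/12 ✓
b·A²c: 82/207·69/656 = 1/24 ✓; 4 stages ⇒ order 4.

4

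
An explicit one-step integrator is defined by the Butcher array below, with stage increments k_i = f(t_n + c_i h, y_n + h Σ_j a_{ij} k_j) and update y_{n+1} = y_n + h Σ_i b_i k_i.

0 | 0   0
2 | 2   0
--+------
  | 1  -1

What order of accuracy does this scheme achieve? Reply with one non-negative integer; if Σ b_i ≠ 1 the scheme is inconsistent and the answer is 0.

b = (1, -1)
c = (0, 2)
Σ b_i: 1·1 + (-1)·1 = 0 ≠ 1 ⇒ order 0.

0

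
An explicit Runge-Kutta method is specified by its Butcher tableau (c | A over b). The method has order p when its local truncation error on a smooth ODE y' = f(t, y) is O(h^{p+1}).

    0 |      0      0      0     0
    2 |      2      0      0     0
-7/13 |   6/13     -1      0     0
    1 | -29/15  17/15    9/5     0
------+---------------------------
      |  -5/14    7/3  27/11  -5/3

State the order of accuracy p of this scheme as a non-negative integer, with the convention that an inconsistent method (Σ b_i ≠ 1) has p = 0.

0

b = (-5/14, 7/3, 27/11, -5/3)
c = (0, 2, -7/13, 1)
Ac = (0, 0, -2, 253/195)
Σ b_i: (-5/14)·1 + 7/3·1 + 27/11·1 + (-5/3)·1 = 1277/462 ≠ 1 ⇒ order 0.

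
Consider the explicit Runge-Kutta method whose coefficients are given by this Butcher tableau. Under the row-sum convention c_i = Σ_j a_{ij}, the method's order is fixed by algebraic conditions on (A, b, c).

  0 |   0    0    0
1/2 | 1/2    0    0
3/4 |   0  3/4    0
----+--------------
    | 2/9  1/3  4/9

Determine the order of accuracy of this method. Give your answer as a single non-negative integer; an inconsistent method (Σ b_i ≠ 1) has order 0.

b = (2/9, 1/3, 4/9)
c = (0, 1/2, 3/4)
Ac = (0, 0, 3/8)
Σ b_i: 2/9·1 + 1/3·1 + 4/9·1 = 1 ✓
b·c: 1/3·1/2 + 4/9·3/4 = 1/2 ✓
b·c²: 1/3·1/4 + 4/9·9/16 = 1/3 ✓
b·Ac: 4/9·3/8 = 1/6 ✓; 3 stages ⇒ order 3.

3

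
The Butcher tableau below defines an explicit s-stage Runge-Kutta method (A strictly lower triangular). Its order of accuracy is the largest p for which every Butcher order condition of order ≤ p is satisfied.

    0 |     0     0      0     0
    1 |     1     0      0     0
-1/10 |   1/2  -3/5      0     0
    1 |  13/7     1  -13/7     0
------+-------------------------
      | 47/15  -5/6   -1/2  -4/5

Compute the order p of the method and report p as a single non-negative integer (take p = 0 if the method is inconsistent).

1

b = (47/15, -5/6, -1/2, -4/5)
c = (0, 1, -1/10, 1)
Ac = (0, 0, -3/5, 83/70)
Σ b_i: 47/15·1 + (-5/6)·1 + (-1/2)·1 + (-4/5)·1 = 1 ✓
b·c: (-5/6)·1 + (-1/2)·(-1/10) + (-4/5)·1 = -19/12 ≠ 1/2 ⇒ order 1.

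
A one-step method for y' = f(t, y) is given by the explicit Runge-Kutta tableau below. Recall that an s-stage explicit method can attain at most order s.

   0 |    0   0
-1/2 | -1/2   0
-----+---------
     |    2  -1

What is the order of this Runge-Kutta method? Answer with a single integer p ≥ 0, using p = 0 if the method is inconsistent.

b = (2, -1)
c = (0, -1/2)
Σ b_i: 2·1 + (-1)·1 = 1 ✓
b·c: (-1)·(-1/2) = 1/2 ✓; 2 stages ⇒ order 2.

2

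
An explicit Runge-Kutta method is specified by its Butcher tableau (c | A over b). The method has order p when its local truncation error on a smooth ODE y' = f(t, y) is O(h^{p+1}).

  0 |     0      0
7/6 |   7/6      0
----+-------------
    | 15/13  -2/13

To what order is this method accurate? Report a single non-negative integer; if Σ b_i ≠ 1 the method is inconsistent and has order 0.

b = (15/13, -2/13)
c = (0, 7/6)
Σ b_i: 15/13·1 + (-2/13)·1 = 1 ✓
b·c: (-2/13)·7/6 = -7/39 ≠ 1/2 ⇒ order 1.

1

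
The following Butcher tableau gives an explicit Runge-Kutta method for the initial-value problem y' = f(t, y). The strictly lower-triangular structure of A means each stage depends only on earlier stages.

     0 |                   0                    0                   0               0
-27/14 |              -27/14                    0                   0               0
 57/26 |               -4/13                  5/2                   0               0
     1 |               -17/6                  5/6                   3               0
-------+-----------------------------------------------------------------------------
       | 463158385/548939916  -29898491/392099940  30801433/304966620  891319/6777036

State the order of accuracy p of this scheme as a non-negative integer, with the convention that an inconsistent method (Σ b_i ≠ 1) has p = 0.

b = (463158385/548939916, -29898491/392099940, 30801433/304966620, 891319/6777036)
c = (0, -27/14, 57/26, 1)
Ac = (0, 0, -135/28, 1809/364)
Σ b_i: 463158385/548939916·1 + (-29898491/392099940)·1 + 30801433/304966620·1 + 891319/6777036·1 = 1 ✓
b·c: (-29898491/392099940)·(-27/14) + 30801433/304966620·57/26 + 891319/6777036·1 = 1/2 ✓
b·c²: (-29898491/392099940)·729/196 + 30801433/304966620·3249/676 + 891319/6777036·1 = 1/3 ✓
b·Ac: 30801433/304966620·(-135/28) + 891319/6777036·1809/364 = 1/6 ✓
b·c³: (-29898491/392099940)·(-19683/2744) + 30801433/304966620·185193/17576 + 891319/6777036·1 = 4298927905/2466841104 ≠ 1/4 ⇒ order 3.
b·(c∘Ac): 30801433/304966620·(-7695/728) + 891319/6777036·1809/364 = -17455153/42168224 ≠ 1/8
b·Ac²: 30801433/304966620·3645/392 + 891319/6777036·1160541/66248 = 444460641/137046728 ≠ 1/12
b·A²c: 891319/6777036·(-405/28) = -40109355/21084112 ≠ 1/24

3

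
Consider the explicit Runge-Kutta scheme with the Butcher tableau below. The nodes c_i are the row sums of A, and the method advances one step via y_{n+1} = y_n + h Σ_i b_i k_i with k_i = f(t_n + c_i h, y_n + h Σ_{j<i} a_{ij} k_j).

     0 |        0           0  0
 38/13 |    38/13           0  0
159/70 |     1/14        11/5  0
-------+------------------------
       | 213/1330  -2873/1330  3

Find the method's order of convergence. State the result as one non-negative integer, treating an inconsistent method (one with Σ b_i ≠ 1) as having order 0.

b = (213/1330, -2873/1330, 3)
c = (0, 38/13, 159/70)
Ac = (0, 0, 418/65)
Σ b_i: 213/1330·1 + (-2873/1330)·1 + 3·1 = 1 ✓
b·c: (-2873/1330)·38/13 + 3·159/70 = 1/2 ✓
b·c²: (-2873/1330)·1444/169 + 3·25281/4900 = -14597/4900 ≠ 1/3 ⇒ order 2.
b·Ac: 3·418/65 = 1254/65 ≠ 1/6

2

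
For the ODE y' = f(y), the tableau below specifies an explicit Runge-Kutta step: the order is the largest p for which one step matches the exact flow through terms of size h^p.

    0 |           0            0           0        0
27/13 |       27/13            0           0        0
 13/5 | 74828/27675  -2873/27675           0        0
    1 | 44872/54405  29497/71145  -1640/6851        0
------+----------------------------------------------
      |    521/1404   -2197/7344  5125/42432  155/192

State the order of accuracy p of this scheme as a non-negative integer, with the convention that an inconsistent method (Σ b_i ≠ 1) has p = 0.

b = (521/1404, -2197/7344, 5125/42432, 155/192)
c = (0, 27/13, 13/5, 1)
Ac = (0, 0, -221/1025, 37/155)
Σ b_i: 521/1404·1 + (-2197/7344)·1 + 5125/42432·1 + 155/192·1 = 1 ✓
b·c: (-2197/7344)·27/13 + 5125/42432·13/5 + 155/192·1 = 1/2 ✓
b·c²: (-2197/7344)·729/169 + 5125/42432·169/25 + 155/192·1 = 1/3 ✓
b·Ac: 5125/42432·(-221/1025) + 155/192·37/155 = 1/6 ✓
b·c³: (-2197/7344)·19683/2197 + 5125/42432·2197/125 + 155/192·1 = 1/4 ✓
b·(c∘Ac): 5125/42432·(-2873/5125) + 155/192·37/155 = 1/8 ✓
b·Ac²: 5125/42432·(-459/1025) + 155/192·343/2015 = 1/12 ✓
b·A²c: 155/192·8/155 = 1/24 ✓; 4 stages ⇒ order 4.

4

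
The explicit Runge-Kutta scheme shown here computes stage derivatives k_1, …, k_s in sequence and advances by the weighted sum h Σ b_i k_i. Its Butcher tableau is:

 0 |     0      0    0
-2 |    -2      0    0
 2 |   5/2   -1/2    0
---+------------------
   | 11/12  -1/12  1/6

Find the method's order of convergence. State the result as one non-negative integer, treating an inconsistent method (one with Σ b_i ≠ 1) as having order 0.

3

b = (11/12, -1/12, 1/6)
c = (0, -2, 2)
Ac = (0, 0, 1)
Σ b_i: 11/12·1 + (-1/12)·1 + 1/6·1 = 1 ✓
b·c: (-1/12)·(-2) + 1/6·2 = 1/2 ✓
b·c²: (-1/12)·4 + 1/6·4 = 1/3 ✓
b·Ac: 1/6·1 = 1/6 ✓; 3 stages ⇒ order 3.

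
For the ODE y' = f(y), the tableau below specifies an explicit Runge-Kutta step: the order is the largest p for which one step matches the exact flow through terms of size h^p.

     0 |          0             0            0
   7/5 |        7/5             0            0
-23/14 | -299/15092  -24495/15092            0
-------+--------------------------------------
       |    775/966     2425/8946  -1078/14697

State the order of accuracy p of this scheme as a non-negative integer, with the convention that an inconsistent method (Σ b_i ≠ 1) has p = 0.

3

b = (775/966, 2425/8946, -1078/14697)
c = (0, 7/5, -23/14)
Ac = (0, 0, -4899/2156)
Σ b_i: 775/966·1 + 2425/8946·1 + (-1078/14697)·1 = 1 ✓
b·c: 2425/8946·7/5 + (-1078/14697)·(-23/14) = 1/2 ✓
b·c²: 2425/8946·49/25 + (-1078/14697)·529/196 = 1/3 ✓
b·Ac: (-1078/14697)·(-4899/2156) = 1/6 ✓; 3 stages ⇒ order 3.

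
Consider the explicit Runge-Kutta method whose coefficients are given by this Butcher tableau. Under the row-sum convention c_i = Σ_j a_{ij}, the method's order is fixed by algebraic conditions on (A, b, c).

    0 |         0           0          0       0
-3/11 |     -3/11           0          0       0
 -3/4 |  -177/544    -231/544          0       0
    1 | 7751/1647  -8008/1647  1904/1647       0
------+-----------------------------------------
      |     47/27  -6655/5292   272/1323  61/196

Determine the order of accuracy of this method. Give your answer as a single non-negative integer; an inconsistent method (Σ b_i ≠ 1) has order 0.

b = (47/27, -6655/5292, 272/1323, 61/196)
c = (0, -3/11, -3/4, 1)
Ac = (0, 0, 63/544, 28/61)
Σ b_i: 47/27·1 + (-6655/5292)·1 + 272/1323·1 + 61/196·1 = 1 ✓
b·c: (-6655/5292)·(-3/11) + 272/1323·(-3/4) + 61/196·1 = 1/2 ✓
b·c²: (-6655/5292)·9/121 + 272/1323·9/16 + 61/196·1 = 1/3 ✓
b·Ac: 272/1323·63/544 + 61/196·28/61 = 1/6 ✓
b·c³: (-6655/5292)·(-27/1331) + 272/1323·(-27/64) + 61/196·1 = 1/4 ✓
b·(c∘Ac): 272/1323·(-189/2176) + 61/196·28/61 = 1/8 ✓
b·Ac²: 272/1323·(-189/5984) + 61/196·581/2013 = 1/12 ✓
b·A²c: 61/196·49/366 = 1/24 ✓; 4 stages ⇒ order 4.

4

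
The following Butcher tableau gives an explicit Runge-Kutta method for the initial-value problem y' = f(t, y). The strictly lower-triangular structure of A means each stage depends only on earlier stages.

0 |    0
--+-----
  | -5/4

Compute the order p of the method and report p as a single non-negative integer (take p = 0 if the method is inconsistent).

0

b = (-5/4)
c = (0)
Σ b_i: (-5/4)·1 = -5/4 ≠ 1 ⇒ order 0.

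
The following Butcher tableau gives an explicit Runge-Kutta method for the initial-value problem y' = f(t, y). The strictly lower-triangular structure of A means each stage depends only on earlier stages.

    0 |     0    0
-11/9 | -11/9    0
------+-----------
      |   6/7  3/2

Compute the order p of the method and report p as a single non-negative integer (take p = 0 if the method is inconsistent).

0

b = (6/7, 3/2)
c = (0, -11/9)
Σ b_i: 6/7·1 + 3/2·1 = 33/14 ≠ 1 ⇒ order 0.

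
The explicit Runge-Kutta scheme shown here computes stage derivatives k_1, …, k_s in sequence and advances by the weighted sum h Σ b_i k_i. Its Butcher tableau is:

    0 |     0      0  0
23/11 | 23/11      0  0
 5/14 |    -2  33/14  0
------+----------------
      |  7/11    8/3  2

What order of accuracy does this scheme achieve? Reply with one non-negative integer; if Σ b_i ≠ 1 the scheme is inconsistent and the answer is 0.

0

b = (7/11, 8/3, 2)
c = (0, 23/11, 5/14)
Ac = (0, 0, 69/14)
Σ b_i: 7/11·1 + 8/3·1 + 2·1 = 175/33 ≠ 1 ⇒ order 0.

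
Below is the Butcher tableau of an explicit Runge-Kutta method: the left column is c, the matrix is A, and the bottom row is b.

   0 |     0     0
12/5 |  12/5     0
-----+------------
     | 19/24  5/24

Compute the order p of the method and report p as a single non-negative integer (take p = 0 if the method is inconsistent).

2

b = (19/24, 5/24)
c = (0, 12/5)
Σ b_i: 19/24·1 + 5/24·1 = 1 ✓
b·c: 5/24·12/5 = 1/2 ✓; 2 stages ⇒ order 2.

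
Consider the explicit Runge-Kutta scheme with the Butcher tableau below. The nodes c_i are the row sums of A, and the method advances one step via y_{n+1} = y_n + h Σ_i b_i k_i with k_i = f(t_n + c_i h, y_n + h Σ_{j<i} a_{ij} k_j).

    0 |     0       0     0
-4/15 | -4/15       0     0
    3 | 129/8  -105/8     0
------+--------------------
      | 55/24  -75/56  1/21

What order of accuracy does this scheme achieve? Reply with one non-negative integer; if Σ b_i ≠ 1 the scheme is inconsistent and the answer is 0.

b = (55/24, -75/56, 1/21)
c = (0, -4/15, 3)
Ac = (0, 0, 7/2)
Σ b_i: 55/24·1 + (-75/56)·1 + 1/21·1 = 1 ✓
b·c: (-75/56)·(-4/15) + 1/21·3 = 1/2 ✓
b·c²: (-75/56)·16/225 + 1/21·9 = 1/3 ✓
b·Ac: 1/21·7/2 = 1/6 ✓; 3 stages ⇒ order 3.

3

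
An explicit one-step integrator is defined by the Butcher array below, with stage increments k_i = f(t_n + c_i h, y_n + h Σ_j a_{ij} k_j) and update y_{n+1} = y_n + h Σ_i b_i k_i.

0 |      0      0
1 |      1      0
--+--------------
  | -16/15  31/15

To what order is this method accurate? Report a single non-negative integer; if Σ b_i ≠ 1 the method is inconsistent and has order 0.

1

b = (-16/15, 31/15)
c = (0, 1)
Σ b_i: (-16/15)·1 + 31/15·1 = 1 ✓
b·c: 31/15·1 = 31/15 ≠ 1/2 ⇒ order 1.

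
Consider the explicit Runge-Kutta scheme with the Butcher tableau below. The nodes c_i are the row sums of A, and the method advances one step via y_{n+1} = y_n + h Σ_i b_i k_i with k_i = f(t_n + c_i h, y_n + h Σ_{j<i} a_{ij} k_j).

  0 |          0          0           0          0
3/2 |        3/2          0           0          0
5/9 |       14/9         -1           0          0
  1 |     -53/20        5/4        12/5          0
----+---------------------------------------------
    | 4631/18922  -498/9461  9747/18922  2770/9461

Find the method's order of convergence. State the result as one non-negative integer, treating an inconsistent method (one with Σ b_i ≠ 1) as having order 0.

3

b = (4631/18922, -498/9461, 9747/18922, 2770/9461)
c = (0, 3/2, 5/9, 1)
Ac = (0, 0, -3/2, 77/24)
Σ b_i: 4631/18922·1 + (-498/9461)·1 + 9747/18922·1 + 2770/9461·1 = 1 ✓
b·c: (-498/9461)·3/2 + 9747/18922·5/9 + 2770/9461·1 = 1/2 ✓
b·c²: (-498/9461)·9/4 + 9747/18922·25/81 + 2770/9461·1 = 1/3 ✓
b·Ac: 9747/18922·(-3/2) + 2770/9461·77/24 = 1/6 ✓
b·c³: (-498/9461)·27/8 + 9747/18922·125/729 + 2770/9461·1 = 207889/1021788 ≠ 1/4 ⇒ order 3.
b·(c∘Ac): 9747/18922·(-5/6) + 2770/9461·77/24 = 28955/56766 ≠ 1/8
b·Ac²: 9747/18922·(-9/4) + 2770/9461·1535/432 = -121273/1021788 ≠ 1/12
b·A²c: 2770/9461·(-18/5) = -9972/9461 ≠ 1/24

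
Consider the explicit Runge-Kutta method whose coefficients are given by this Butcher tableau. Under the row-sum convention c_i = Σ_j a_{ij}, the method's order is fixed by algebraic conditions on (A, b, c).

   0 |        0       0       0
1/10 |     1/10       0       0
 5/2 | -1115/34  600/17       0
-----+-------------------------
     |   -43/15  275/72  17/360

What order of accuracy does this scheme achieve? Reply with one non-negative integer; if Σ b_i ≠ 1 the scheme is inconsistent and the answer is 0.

b = (-43/15, 275/72, 17/360)
c = (0, 1/10, 5/2)
Ac = (0, 0, 60/17)
Σ b_i: (-43/15)·1 + 275/72·1 + 17/360·1 = 1 ✓
b·c: 275/72·1/10 + 17/360·5/2 = 1/2 ✓
b·c²: 275/72·1/100 + 17/360·25/4 = 1/3 ✓
b·Ac: 17/360·60/17 = 1/6 ✓; 3 stages ⇒ order 3.

3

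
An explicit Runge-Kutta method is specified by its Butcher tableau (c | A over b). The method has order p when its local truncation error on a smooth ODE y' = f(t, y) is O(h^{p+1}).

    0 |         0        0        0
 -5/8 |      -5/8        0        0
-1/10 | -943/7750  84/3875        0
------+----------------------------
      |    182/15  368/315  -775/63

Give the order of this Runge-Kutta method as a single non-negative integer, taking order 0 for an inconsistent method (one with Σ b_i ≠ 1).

3

b = (182/15, 368/315, -775/63)
c = (0, -5/8, -1/10)
Ac = (0, 0, -21/1550)
Σ b_i: 182/15·1 + 368/315·1 + (-775/63)·1 = 1 ✓
b·c: 368/315·(-5/8) + (-775/63)·(-1/10) = 1/2 ✓
b·c²: 368/315·25/64 + (-775/63)·1/100 = 1/3 ✓
b·Ac: (-775/63)·(-21/1550) = 1/6 ✓; 3 stages ⇒ order 3.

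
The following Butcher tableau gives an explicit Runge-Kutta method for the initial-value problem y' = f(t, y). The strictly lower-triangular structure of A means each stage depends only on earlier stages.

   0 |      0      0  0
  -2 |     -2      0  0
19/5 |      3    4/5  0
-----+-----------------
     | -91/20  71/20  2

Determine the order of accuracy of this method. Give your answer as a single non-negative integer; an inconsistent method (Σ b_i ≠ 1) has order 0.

2

b = (-91/20, 71/20, 2)
c = (0, -2, 19/5)
Ac = (0, 0, -8/5)
Σ b_i: (-91/20)·1 + 71/20·1 + 2·1 = 1 ✓
b·c: 71/20·(-2) + 2·19/5 = 1/2 ✓
b·c²: 71/20·4 + 2·361/25 = 1077/25 ≠ 1/3 ⇒ order 2.
b·Ac: 2·(-8/5) = -16/5 ≠ 1/6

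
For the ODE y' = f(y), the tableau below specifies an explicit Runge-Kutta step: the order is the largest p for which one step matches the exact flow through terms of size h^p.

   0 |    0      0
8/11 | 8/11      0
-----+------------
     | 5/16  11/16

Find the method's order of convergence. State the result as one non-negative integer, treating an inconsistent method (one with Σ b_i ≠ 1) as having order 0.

b = (5/16, 11/16)
c = (0, 8/11)
Σ b_i: 5/16·1 + 11/16·1 = 1 ✓
b·c: 11/16·8/11 = 1/2 ✓; 2 stages ⇒ order 2.

2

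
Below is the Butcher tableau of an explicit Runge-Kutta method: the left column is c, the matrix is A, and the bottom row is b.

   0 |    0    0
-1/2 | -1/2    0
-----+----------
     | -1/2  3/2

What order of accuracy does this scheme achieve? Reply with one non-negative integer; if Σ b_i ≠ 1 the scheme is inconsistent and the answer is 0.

b = (-1/2, 3/2)
c = (0, -1/2)
Σ b_i: (-1/2)·1 + 3/2·1 = 1 ✓
b·c: 3/2·(-1/2) = -3/4 ≠ 1/2 ⇒ order 1.

1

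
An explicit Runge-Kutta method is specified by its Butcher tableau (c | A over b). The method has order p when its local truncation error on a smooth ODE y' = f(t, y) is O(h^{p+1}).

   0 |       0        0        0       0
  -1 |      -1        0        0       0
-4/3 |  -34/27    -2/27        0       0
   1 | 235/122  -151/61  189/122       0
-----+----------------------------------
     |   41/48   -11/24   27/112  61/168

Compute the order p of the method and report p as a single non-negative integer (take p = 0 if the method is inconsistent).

b = (41/48, -11/24, 27/112, 61/168)
c = (0, -1, -4/3, 1)
Ac = (0, 0, 2/27, 25/61)
Σ b_i: 41/48·1 + (-11/24)·1 + 27/112·1 + 61/168·1 = 1 ✓
b·c: (-11/24)·(-1) + 27/112·(-4/3) + 61/168·1 = 1/2 ✓
b·c²: (-11/24)·1 + 27/112·16/9 + 61/168·1 = 1/3 ✓
b·Ac: 27/112·2/27 + 61/168·25/61 = 1/6 ✓
b·c³: (-11/24)·(-1) + 27/112·(-64/27) + 61/168·1 = 1/4 ✓
b·(c∘Ac): 27/112·(-8/81) + 61/168·25/61 = 1/8 ✓
b·Ac²: 27/112·(-2/27) + 61/168·17/61 = 1/12 ✓
b·A²c: 61/168·7/61 = 1/24 ✓; 4 stages ⇒ order 4.

4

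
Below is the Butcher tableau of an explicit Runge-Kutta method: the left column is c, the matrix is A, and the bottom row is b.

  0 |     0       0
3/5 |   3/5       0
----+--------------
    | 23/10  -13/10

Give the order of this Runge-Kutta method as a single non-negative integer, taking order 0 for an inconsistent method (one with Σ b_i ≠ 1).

b = (23/10, -13/10)
c = (0, 3/5)
Σ b_i: 23/10·1 + (-13/10)·1 = 1 ✓
b·c: (-13/10)·3/5 = -39/50 ≠ 1/2 ⇒ order 1.

1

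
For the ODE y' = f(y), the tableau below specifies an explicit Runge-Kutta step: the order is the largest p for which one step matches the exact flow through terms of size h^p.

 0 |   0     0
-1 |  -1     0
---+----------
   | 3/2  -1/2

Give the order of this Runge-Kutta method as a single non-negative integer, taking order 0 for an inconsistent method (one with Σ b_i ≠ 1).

b = (3/2, -1/2)
c = (0, -1)
Σ b_i: 3/2·1 + (-1/2)·1 = 1 ✓
b·c: (-1/2)·(-1) = 1/2 ✓; 2 stages ⇒ order 2.

2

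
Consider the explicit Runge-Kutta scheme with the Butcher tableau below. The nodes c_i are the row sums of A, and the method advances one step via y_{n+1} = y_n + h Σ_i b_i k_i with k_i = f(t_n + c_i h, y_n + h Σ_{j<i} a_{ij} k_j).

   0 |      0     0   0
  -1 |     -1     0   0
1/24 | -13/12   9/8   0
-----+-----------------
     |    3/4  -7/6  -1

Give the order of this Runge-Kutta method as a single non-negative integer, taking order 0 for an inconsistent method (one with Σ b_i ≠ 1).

b = (3/4, -7/6, -1)
c = (0, -1, 1/24)
Ac = (0, 0, -9/8)
Σ b_i: 3/4·1 + (-7/6)·1 + (-1)·1 = -17/12 ≠ 1 ⇒ order 0.

0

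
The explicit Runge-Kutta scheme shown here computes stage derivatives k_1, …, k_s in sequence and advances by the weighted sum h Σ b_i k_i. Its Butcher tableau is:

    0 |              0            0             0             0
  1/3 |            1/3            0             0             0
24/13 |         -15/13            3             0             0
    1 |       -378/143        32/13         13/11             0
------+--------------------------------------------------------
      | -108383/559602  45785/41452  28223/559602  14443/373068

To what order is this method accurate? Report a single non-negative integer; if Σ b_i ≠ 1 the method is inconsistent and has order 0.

b = (-108383/559602, 45785/41452, 28223/559602, 14443/373068)
c = (0, 1/3, 24/13, 1)
Ac = (0, 0, 1, 1288/429)
Σ b_i: (-108383/559602)·1 + 45785/41452·1 + 28223/559602·1 + 14443/373068·1 = 1 ✓
b·c: 45785/41452·1/3 + 28223/559602·24/13 + 14443/373068·1 = 1/2 ✓
b·c²: 45785/41452·1/9 + 28223/559602·576/169 + 14443/373068·1 = 1/3 ✓
b·Ac: 28223/559602·1 + 14443/373068·1288/429 = 1/6 ✓
b·c³: 45785/41452·1/27 + 28223/559602·13824/2197 + 14443/373068·1 = 2887849/7274826 ≠ 1/4 ⇒ order 3.
b·(c∘Ac): 28223/559602·24/13 + 14443/373068·1288/429 = 58574/279801 ≠ 1/8
b·Ac²: 28223/559602·1/3 + 14443/373068·5536/1287 = 34199/186534 ≠ 1/12
b·A²c: 14443/373068·13/11 = 17069/373068 ≠ 1/24

3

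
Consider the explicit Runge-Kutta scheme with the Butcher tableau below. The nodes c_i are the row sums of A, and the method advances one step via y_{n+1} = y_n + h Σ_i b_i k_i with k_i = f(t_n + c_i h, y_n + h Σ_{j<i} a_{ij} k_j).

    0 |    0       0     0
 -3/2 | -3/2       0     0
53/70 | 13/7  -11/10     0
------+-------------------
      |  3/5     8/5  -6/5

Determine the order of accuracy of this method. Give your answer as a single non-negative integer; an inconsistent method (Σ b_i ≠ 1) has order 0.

b = (3/5, 8/5, -6/5)
c = (0, -3/2, 53/70)
Ac = (0, 0, 33/20)
Σ b_i: 3/5·1 + 8/5·1 + (-6/5)·1 = 1 ✓
b·c: 8/5·(-3/2) + (-6/5)·53/70 = -579/175 ≠ 1/2 ⇒ order 1.

1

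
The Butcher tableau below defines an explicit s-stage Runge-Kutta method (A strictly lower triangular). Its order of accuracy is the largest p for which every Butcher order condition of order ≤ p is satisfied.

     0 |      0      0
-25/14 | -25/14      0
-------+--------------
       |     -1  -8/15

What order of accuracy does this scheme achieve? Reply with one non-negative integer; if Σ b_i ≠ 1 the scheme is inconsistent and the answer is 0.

0

b = (-1, -8/15)
c = (0, -25/14)
Σ b_i: (-1)·1 + (-8/15)·1 = -23/15 ≠ 1 ⇒ order 0.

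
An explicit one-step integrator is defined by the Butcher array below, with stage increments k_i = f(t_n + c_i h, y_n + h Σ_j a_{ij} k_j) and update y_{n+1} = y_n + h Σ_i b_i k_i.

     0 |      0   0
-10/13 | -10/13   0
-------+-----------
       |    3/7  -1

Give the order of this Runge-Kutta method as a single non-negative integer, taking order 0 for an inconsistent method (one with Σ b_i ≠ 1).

0

b = (3/7, -1)
c = (0, -10/13)
Σ b_i: 3/7·1 + (-1)·1 = -4/7 ≠ 1 ⇒ order 0.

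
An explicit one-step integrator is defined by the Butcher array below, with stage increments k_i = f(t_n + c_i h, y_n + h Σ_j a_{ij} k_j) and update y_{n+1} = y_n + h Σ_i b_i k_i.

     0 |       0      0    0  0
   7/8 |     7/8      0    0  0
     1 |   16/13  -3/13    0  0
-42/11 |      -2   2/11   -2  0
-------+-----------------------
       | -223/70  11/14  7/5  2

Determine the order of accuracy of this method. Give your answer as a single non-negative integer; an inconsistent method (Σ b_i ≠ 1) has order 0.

b = (-223/70, 11/14, 7/5, 2)
c = (0, 7/8, 1, -42/11)
Ac = (0, 0, -21/104, -81/44)
Σ b_i: (-223/70)·1 + 11/14·1 + 7/5·1 + 2·1 = 1 ✓
b·c: 11/14·7/8 + 7/5·1 + 2·(-42/11) = -4883/880 ≠ 1/2 ⇒ order 1.

1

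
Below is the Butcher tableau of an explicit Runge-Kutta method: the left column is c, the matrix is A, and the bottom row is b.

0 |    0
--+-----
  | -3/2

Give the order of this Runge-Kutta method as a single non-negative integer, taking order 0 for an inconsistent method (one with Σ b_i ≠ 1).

b = (-3/2)
c = (0)
Σ b_i: (-3/2)·1 = -3/2 ≠ 1 ⇒ order 0.

0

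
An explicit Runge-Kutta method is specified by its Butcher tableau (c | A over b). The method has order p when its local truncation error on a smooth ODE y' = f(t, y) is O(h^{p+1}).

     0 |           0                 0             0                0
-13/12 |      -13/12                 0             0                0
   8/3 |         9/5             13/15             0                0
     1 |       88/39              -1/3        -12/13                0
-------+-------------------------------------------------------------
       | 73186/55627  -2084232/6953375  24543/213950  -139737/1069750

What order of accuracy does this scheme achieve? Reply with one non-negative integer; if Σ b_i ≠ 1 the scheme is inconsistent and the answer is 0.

b = (73186/55627, -2084232/6953375, 24543/213950, -139737/1069750)
c = (0, -13/12, 8/3, 1)
Ac = (0, 0, -169/180, -983/468)
Σ b_i: 73186/55627·1 + (-2084232/6953375)·1 + 24543/213950·1 + (-139737/1069750)·1 = 1 ✓
b·c: (-2084232/6953375)·(-13/12) + 24543/213950·8/3 + (-139737/1069750)·1 = 1/2 ✓
b·c²: (-2084232/6953375)·169/144 + 24543/213950·64/9 + (-139737/1069750)·1 = 1/3 ✓
b·Ac: 24543/213950·(-169/180) + (-139737/1069750)·(-983/468) = 1/6 ✓
b·c³: (-2084232/6953375)·(-2197/1728) + 24543/213950·512/27 + (-139737/1069750)·1 = 747355/308088 ≠ 1/4 ⇒ order 3.
b·(c∘Ac): 24543/213950·(-338/135) + (-139737/1069750)·(-983/468) = -32963/2567400 ≠ 1/8
b·Ac²: 24543/213950·2197/2160 + (-139737/1069750)·(-39061/5616) = 7896461/7702200 ≠ 1/12
b·A²c: (-139737/1069750)·13/15 = -605527/5348750 ≠ 1/24

3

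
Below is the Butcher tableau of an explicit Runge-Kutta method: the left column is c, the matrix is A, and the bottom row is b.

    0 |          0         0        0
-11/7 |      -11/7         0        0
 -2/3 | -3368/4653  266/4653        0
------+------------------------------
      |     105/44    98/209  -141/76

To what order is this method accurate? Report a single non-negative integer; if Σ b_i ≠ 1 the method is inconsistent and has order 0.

3

b = (105/44, 98/209, -141/76)
c = (0, -11/7, -2/3)
Ac = (0, 0, -38/423)
Σ b_i: 105/44·1 + 98/209·1 + (-141/76)·1 = 1 ✓
b·c: 98/209·(-11/7) + (-141/76)·(-2/3) = 1/2 ✓
b·c²: 98/209·121/49 + (-141/76)·4/9 = 1/3 ✓
b·Ac: (-141/76)·(-38/423) = 1/6 ✓; 3 stages ⇒ order 3.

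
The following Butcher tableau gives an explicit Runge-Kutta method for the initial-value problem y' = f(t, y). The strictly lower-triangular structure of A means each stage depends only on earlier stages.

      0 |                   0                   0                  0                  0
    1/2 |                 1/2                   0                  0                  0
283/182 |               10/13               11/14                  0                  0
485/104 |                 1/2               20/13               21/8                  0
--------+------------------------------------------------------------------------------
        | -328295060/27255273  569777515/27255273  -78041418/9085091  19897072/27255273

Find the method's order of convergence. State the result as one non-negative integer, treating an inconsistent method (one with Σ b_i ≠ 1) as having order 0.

3

b = (-328295060/27255273, 569777515/27255273, -78041418/9085091, 19897072/27255273)
c = (0, 1/2, 283/182, 485/104)
Ac = (0, 0, 11/28, 1009/208)
Σ b_i: (-328295060/27255273)·1 + 569777515/27255273·1 + (-78041418/9085091)·1 + 19897072/27255273·1 = 1 ✓
b·c: 569777515/27255273·1/2 + (-78041418/9085091)·283/182 + 19897072/27255273·485/104 = 1/2 ✓
b·c²: 569777515/27255273·1/4 + (-78041418/9085091)·80089/33124 + 19897072/27255273·235225/10816 = 1/3 ✓
b·Ac: (-78041418/9085091)·11/28 + 19897072/27255273·1009/208 = 1/6 ✓
b·c³: 569777515/27255273·1/8 + (-78041418/9085091)·22665187/6028568 + 19897072/27255273·114084125/1124864 = 2179369893009/49132172128 ≠ 1/4 ⇒ order 3.
b·(c∘Ac): (-78041418/9085091)·3113/5096 + 19897072/27255273·489365/21632 = 31938109337/2834548392 ≠ 1/8
b·Ac²: (-78041418/9085091)·11/56 + 19897072/27255273·254827/37856 = 32013107825/9920919372 ≠ 1/12
b·A²c: 19897072/27255273·33/32 = 13679237/18170182 ≠ 1/24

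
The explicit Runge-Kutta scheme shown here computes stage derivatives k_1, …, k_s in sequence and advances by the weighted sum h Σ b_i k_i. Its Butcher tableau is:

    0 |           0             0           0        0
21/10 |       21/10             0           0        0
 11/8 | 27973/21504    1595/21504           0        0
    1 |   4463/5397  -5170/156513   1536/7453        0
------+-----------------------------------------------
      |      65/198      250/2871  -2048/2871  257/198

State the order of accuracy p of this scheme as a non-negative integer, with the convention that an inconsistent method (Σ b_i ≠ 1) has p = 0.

b = (65/198, 250/2871, -2048/2871, 257/198)
c = (0, 21/10, 11/8, 1)
Ac = (0, 0, 319/2048, 55/257)
Σ b_i: 65/198·1 + 250/2871·1 + (-2048/2871)·1 + 257/198·1 = 1 ✓
b·c: 250/2871·21/10 + (-2048/2871)·11/8 + 257/198·1 = 1/2 ✓
b·c²: 250/2871·441/100 + (-2048/2871)·121/64 + 257/198·1 = 1/3 ✓
b·Ac: (-2048/2871)·319/2048 + 257/198·55/257 = 1/6 ✓
b·c³: 250/2871·9261/1000 + (-2048/2871)·1331/512 + 257/198·1 = 1/4 ✓
b·(c∘Ac): (-2048/2871)·3509/16384 + 257/198·55/257 = 1/8 ✓
b·Ac²: (-2048/2871)·6699/20480 + 257/198·627/2570 = 1/12 ✓
b·A²c: 257/198·33/1028 = 1/24 ✓; 4 stages ⇒ order 4.

4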